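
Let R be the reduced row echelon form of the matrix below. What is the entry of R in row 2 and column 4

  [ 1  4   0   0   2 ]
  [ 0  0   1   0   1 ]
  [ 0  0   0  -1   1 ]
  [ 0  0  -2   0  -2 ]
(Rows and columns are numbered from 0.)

R4 → R4 + 2·R2
  [ 1  4  0   0  2 ]
  [ 0  0  1   0  1 ]
  [ 0  0  0  -1  1 ]
  [ 0  0  0   0  0 ]
R3 → -1·R3
  [ 1  4  0  0   2 ]
  [ 0  0  1  0   1 ]
  [ 0  0  0  1  -1 ]
  [ 0  0  0  0   0 ]

-1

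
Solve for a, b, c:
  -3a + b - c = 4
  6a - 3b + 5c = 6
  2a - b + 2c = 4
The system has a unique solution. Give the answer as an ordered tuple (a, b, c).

Form the augmented matrix and row-reduce:
  [ -3   1  -1  |  4 ]
  [  6  -3   5  |  6 ]
  [  2  -1   2  |  4 ]
r1 := -1/3·r1
  [ 1  -1/3  1/3  |  -4/3 ]
  [ 6    -3    5  |     6 ]
  [ 2    -1    2  |     4 ]
r2 := r2 − 6·r1
  [ 1  -1/3  1/3  |  -4/3 ]
  [ 0    -1    3  |    14 ]
  [ 2    -1    2  |     4 ]
r3 := r3 − 2·r1
  [ 1  -1/3  1/3  |  -4/3 ]
  [ 0    -1    3  |    14 ]
  [ 0  -1/3  4/3  |  20/3 ]
r2 := -1·r2
  [ 1  -1/3  1/3  |  -4/3 ]
  [ 0     1   -3  |   -14 ]
  [ 0  -1/3  4/3  |  20/3 ]
r3 := r3 + 1/3·r2
  [ 1  -1/3  1/3  |  -4/3 ]
  [ 0     1   -3  |   -14 ]
  [ 0     0  1/3  |     2 ]
r3 := 3·r3
  [ 1  -1/3  1/3  |  -4/3 ]
  [ 0     1   -3  |   -14 ]
  [ 0     0    1  |     6 ]
r2 := r2 + 3·r3
  [ 1  -1/3  1/3  |  -4/3 ]
  [ 0     1    0  |     4 ]
  [ 0     0    1  |     6 ]
r1 := r1 − 1/3·r3
  [ 1  -1/3  0  |  -10/3 ]
  [ 0     1  0  |      4 ]
  [ 0     0  1  |      6 ]
r1 := r1 + 1/3·r2
  [ 1  0  0  |  -2 ]
  [ 0  1  0  |   4 ]
  [ 0  0  1  |   6 ]
Reading off the last column: a = -2, b = 4, c = 6.

(-2, 4, 6)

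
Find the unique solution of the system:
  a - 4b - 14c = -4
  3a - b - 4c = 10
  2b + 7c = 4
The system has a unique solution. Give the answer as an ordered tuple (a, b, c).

Form the augmented matrix and row-reduce:
  [ 1  -4  -14  |  -4 ]
  [ 3  -1   -4  |  10 ]
  [ 0   2    7  |   4 ]
R2 := R2 − 3·R1
  [ 1  -4  -14  |  -4 ]
  [ 0  11   38  |  22 ]
  [ 0   2    7  |   4 ]
R2 := 1/11·R2
  [ 1  -4    -14  |  -4 ]
  [ 0   1  38/11  |   2 ]
  [ 0   2      7  |   4 ]
R3 := R3 − 2·R2
  [ 1  -4    -14  |  -4 ]
  [ 0   1  38/11  |   2 ]
  [ 0   0   1/11  |   0 ]
R3 := 11·R3
  [ 1  -4    -14  |  -4 ]
  [ 0   1  38/11  |   2 ]
  [ 0   0      1  |   0 ]
R2 := R2 − 38/11·R3
  [ 1  -4  -14  |  -4 ]
  [ 0   1    0  |   2 ]
  [ 0   0    1  |   0 ]
R1 := R1 + 14·R3
  [ 1  -4  0  |  -4 ]
  [ 0   1  0  |   2 ]
  [ 0   0  1  |   0 ]
R1 := R1 + 4·R2
  [ 1  0  0  |  4 ]
  [ 0  1  0  |  2 ]
  [ 0  0  1  |  0 ]
Reading off the last column: a = 4, b = 2, c = 0.

(4, 2, 0)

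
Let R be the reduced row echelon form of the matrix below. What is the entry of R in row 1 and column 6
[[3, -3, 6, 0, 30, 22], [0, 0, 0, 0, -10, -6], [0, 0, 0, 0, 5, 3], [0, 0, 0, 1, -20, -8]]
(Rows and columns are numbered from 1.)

4/3

Multiply R1 by 1/3.
  [ 1  -1  2  0   10  22/3 ]
  [ 0   0  0  0  -10    -6 ]
  [ 0   0  0  0    5     3 ]
  [ 0   0  0  1  -20    -8 ]
Swap R2 and R4.
  [ 1  -1  2  0   10  22/3 ]
  [ 0   0  0  1  -20    -8 ]
  [ 0   0  0  0    5     3 ]
  [ 0   0  0  0  -10    -6 ]
Multiply R3 by 1/5.
  [ 1  -1  2  0   10  22/3 ]
  [ 0   0  0  1  -20    -8 ]
  [ 0   0  0  0    1   3/5 ]
  [ 0   0  0  0  -10    -6 ]
Add 10 times R3 to R4.
  [ 1  -1  2  0   10  22/3 ]
  [ 0   0  0  1  -20    -8 ]
  [ 0   0  0  0    1   3/5 ]
  [ 0   0  0  0    0     0 ]
Add 20 times R3 to R2.
  [ 1  -1  2  0  10  22/3 ]
  [ 0   0  0  1   0     4 ]
  [ 0   0  0  0   1   3/5 ]
  [ 0   0  0  0   0     0 ]
Subtract 10 times R3 from R1.
  [ 1  -1  2  0  0  4/3 ]
  [ 0   0  0  1  0    4 ]
  [ 0   0  0  0  1  3/5 ]
  [ 0   0  0  0  0    0 ]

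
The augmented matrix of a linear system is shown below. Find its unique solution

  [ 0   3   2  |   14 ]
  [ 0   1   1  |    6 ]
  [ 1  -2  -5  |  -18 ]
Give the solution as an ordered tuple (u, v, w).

r1 <=> r3
r3 → r3 − 3·r2
r3 → -1·r3
r2 → r2 − r3
r1 → r1 + 5·r3
r1 → r1 + 2·r2
Reading off the last column: u = 6, v = 2, w = 4.

(6, 2, 4)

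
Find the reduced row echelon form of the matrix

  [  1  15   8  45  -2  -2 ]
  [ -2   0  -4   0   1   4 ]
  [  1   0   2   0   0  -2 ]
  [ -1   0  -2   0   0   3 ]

Add 2 times R1 to R2.
  [  1  15   8  45  -2  -2 ]
  [  0  30  12  90  -3   0 ]
  [  1   0   2   0   0  -2 ]
  [ -1   0  -2   0   0   3 ]
Subtract R1 from R3.
  [  1   15   8   45  -2  -2 ]
  [  0   30  12   90  -3   0 ]
  [  0  -15  -6  -45   2   0 ]
  [ -1    0  -2    0   0   3 ]
Add R1 to R4.
  [ 1   15   8   45  -2  -2 ]
  [ 0   30  12   90  -3   0 ]
  [ 0  -15  -6  -45   2   0 ]
  [ 0   15   6   45  -2   1 ]
Multiply R2 by 1/30.
  [ 1   15    8   45     -2  -2 ]
  [ 0    1  2/5    3  -1/10   0 ]
  [ 0  -15   -6  -45      2   0 ]
  [ 0   15    6   45     -2   1 ]
Add 15 times R2 to R3.
  [ 1  15    8  45     -2  -2 ]
  [ 0   1  2/5   3  -1/10   0 ]
  [ 0   0    0   0    1/2   0 ]
  [ 0  15    6  45     -2   1 ]
Subtract 15 times R2 from R4.
  [ 1  15    8  45     -2  -2 ]
  [ 0   1  2/5   3  -1/10   0 ]
  [ 0   0    0   0    1/2   0 ]
  [ 0   0    0   0   -1/2   1 ]
Multiply R3 by 2.
  [ 1  15    8  45     -2  -2 ]
  [ 0   1  2/5   3  -1/10   0 ]
  [ 0   0    0   0      1   0 ]
  [ 0   0    0   0   -1/2   1 ]
Add 1/2 times R3 to R4.
  [ 1  15    8  45     -2  -2 ]
  [ 0   1  2/5   3  -1/10   0 ]
  [ 0   0    0   0      1   0 ]
  [ 0   0    0   0      0   1 ]
Add 2 times R4 to R1.
  [ 1  15    8  45     -2  0 ]
  [ 0   1  2/5   3  -1/10  0 ]
  [ 0   0    0   0      1  0 ]
  [ 0   0    0   0      0  1 ]
Add 1/10 times R3 to R2.
  [ 1  15    8  45  -2  0 ]
  [ 0   1  2/5   3   0  0 ]
  [ 0   0    0   0   1  0 ]
  [ 0   0    0   0   0  1 ]
Add 2 times R3 to R1.
  [ 1  15    8  45  0  0 ]
  [ 0   1  2/5   3  0  0 ]
  [ 0   0    0   0  1  0 ]
  [ 0   0    0   0  0  1 ]
Subtract 15 times R2 from R1.
  [ 1  0    2  0  0  0 ]
  [ 0  1  2/5  3  0  0 ]
  [ 0  0    0  0  1  0 ]
  [ 0  0    0  0  0  1 ]

[[1, 0, 2, 0, 0, 0], [0, 1, 2/5, 3, 0, 0], [0, 0, 0, 0, 1, 0], [0, 0, 0, 0, 0, 1]]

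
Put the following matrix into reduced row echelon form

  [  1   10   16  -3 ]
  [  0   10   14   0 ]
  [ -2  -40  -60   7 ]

[[1, 0, 2, 0], [0, 1, 7/5, 0], [0, 0, 0, 1]]

Add 2 times R1 to R3.
  [ 1   10   16  -3 ]
  [ 0   10   14   0 ]
  [ 0  -20  -28   1 ]
Multiply R2 by 1/10.
  [ 1   10   16  -3 ]
  [ 0    1  7/5   0 ]
  [ 0  -20  -28   1 ]
Add 20 times R2 to R3.
  [ 1  10   16  -3 ]
  [ 0   1  7/5   0 ]
  [ 0   0    0   1 ]
Add 3 times R3 to R1.
  [ 1  10   16  0 ]
  [ 0   1  7/5  0 ]
  [ 0   0    0  1 ]
Subtract 10 times R2 from R1.
  [ 1  0    2  0 ]
  [ 0  1  7/5  0 ]
  [ 0  0    0  1 ]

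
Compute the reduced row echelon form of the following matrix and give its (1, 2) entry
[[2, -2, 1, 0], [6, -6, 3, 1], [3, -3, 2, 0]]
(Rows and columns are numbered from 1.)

r1 -> 1/2·r1
  [ 1  -1  1/2  0 ]
  [ 6  -6    3  1 ]
  [ 3  -3    2  0 ]
r2 -> r2 − 6·r1
  [ 1  -1  1/2  0 ]
  [ 0   0    0  1 ]
  [ 3  -3    2  0 ]
r3 -> r3 − 3·r1
  [ 1  -1  1/2  0 ]
  [ 0   0    0  1 ]
  [ 0   0  1/2  0 ]
r2 <-> r3
  [ 1  -1  1/2  0 ]
  [ 0   0  1/2  0 ]
  [ 0   0    0  1 ]
r2 -> 2·r2
  [ 1  -1  1/2  0 ]
  [ 0   0    1  0 ]
  [ 0   0    0  1 ]
r1 -> r1 − 1/2·r2
  [ 1  -1  0  0 ]
  [ 0   0  1  0 ]
  [ 0   0  0  1 ]

-1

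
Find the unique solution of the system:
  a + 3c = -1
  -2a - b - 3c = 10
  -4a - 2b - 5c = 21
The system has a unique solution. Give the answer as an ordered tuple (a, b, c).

(-4, -5, 1)

Form the augmented matrix and row-reduce:
  [  1   0   3  |  -1 ]
  [ -2  -1  -3  |  10 ]
  [ -4  -2  -5  |  21 ]
Add 2 times R1 to R2.
Add 4 times R1 to R3.
Multiply R2 by -1.
Add 2 times R2 to R3.
Add 3 times R3 to R2.
Subtract 3 times R3 from R1.
Reading off the last column: a = -4, b = -5, c = 1.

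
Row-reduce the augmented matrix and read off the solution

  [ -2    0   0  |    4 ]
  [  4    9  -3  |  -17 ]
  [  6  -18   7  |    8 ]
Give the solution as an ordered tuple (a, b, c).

Multiply R1 by -1/2.
Subtract 4 times R1 from R2.
Subtract 6 times R1 from R3.
Multiply R2 by 1/9.
Add 18 times R2 to R3.
Add 1/3 times R3 to R2.
Reading off the last column: a = -2, b = -1/3, c = 2.

(-2, -1/3, 2)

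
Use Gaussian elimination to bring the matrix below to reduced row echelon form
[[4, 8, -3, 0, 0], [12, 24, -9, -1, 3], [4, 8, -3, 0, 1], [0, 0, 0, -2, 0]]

R1 -> 1/4·R1
  [  1   2  -3/4   0  0 ]
  [ 12  24    -9  -1  3 ]
  [  4   8    -3   0  1 ]
  [  0   0     0  -2  0 ]
R2 -> R2 − 12·R1
  [ 1  2  -3/4   0  0 ]
  [ 0  0     0  -1  3 ]
  [ 4  8    -3   0  1 ]
  [ 0  0     0  -2  0 ]
R3 -> R3 − 4·R1
  [ 1  2  -3/4   0  0 ]
  [ 0  0     0  -1  3 ]
  [ 0  0     0   0  1 ]
  [ 0  0     0  -2  0 ]
R2 -> -1·R2
  [ 1  2  -3/4   0   0 ]
  [ 0  0     0   1  -3 ]
  [ 0  0     0   0   1 ]
  [ 0  0     0  -2   0 ]
R4 -> R4 + 2·R2
  [ 1  2  -3/4  0   0 ]
  [ 0  0     0  1  -3 ]
  [ 0  0     0  0   1 ]
  [ 0  0     0  0  -6 ]
R4 -> R4 + 6·R3
  [ 1  2  -3/4  0   0 ]
  [ 0  0     0  1  -3 ]
  [ 0  0     0  0   1 ]
  [ 0  0     0  0   0 ]
R2 -> R2 + 3·R3
  [ 1  2  -3/4  0  0 ]
  [ 0  0     0  1  0 ]
  [ 0  0     0  0  1 ]
  [ 0  0     0  0  0 ]

[[1, 2, -3/4, 0, 0], [0, 0, 0, 1, 0], [0, 0, 0, 0, 1], [0, 0, 0, 0, 0]]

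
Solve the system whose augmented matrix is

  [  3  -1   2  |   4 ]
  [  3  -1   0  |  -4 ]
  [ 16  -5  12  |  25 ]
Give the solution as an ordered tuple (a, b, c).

(-3, -5, 4)

R1 -> 1/3·R1
  [  1  -1/3  2/3  |  4/3 ]
  [  3    -1    0  |   -4 ]
  [ 16    -5   12  |   25 ]
R2 -> R2 − 3·R1
  [  1  -1/3  2/3  |  4/3 ]
  [  0     0   -2  |   -8 ]
  [ 16    -5   12  |   25 ]
R3 -> R3 − 16·R1
  [ 1  -1/3  2/3  |   4/3 ]
  [ 0     0   -2  |    -8 ]
  [ 0   1/3  4/3  |  11/3 ]
R2 <-> R3
  [ 1  -1/3  2/3  |   4/3 ]
  [ 0   1/3  4/3  |  11/3 ]
  [ 0     0   -2  |    -8 ]
R2 -> 3·R2
  [ 1  -1/3  2/3  |  4/3 ]
  [ 0     1    4  |   11 ]
  [ 0     0   -2  |   -8 ]
R3 -> -1/2·R3
  [ 1  -1/3  2/3  |  4/3 ]
  [ 0     1    4  |   11 ]
  [ 0     0    1  |    4 ]
R2 -> R2 − 4·R3
  [ 1  -1/3  2/3  |  4/3 ]
  [ 0     1    0  |   -5 ]
  [ 0     0    1  |    4 ]
R1 -> R1 − 2/3·R3
  [ 1  -1/3  0  |  -4/3 ]
  [ 0     1  0  |    -5 ]
  [ 0     0  1  |     4 ]
R1 -> R1 + 1/3·R2
  [ 1  0  0  |  -3 ]
  [ 0  1  0  |  -5 ]
  [ 0  0  1  |   4 ]
Reading off the last column: a = -3, b = -5, c = 4.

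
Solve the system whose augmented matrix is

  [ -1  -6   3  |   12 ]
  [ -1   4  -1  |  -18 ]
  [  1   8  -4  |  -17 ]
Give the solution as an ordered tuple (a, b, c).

Multiply R1 by -1.
  [  1  6  -3  |  -12 ]
  [ -1  4  -1  |  -18 ]
  [  1  8  -4  |  -17 ]
Add R1 to R2.
  [ 1   6  -3  |  -12 ]
  [ 0  10  -4  |  -30 ]
  [ 1   8  -4  |  -17 ]
Subtract R1 from R3.
  [ 1   6  -3  |  -12 ]
  [ 0  10  -4  |  -30 ]
  [ 0   2  -1  |   -5 ]
Multiply R2 by 1/10.
  [ 1  6    -3  |  -12 ]
  [ 0  1  -2/5  |   -3 ]
  [ 0  2    -1  |   -5 ]
Subtract 2 times R2 from R3.
  [ 1  6    -3  |  -12 ]
  [ 0  1  -2/5  |   -3 ]
  [ 0  0  -1/5  |    1 ]
Multiply R3 by -5.
  [ 1  6    -3  |  -12 ]
  [ 0  1  -2/5  |   -3 ]
  [ 0  0     1  |   -5 ]
Add 2/5 times R3 to R2.
  [ 1  6  -3  |  -12 ]
  [ 0  1   0  |   -5 ]
  [ 0  0   1  |   -5 ]
Add 3 times R3 to R1.
  [ 1  6  0  |  -27 ]
  [ 0  1  0  |   -5 ]
  [ 0  0  1  |   -5 ]
Subtract 6 times R2 from R1.
  [ 1  0  0  |   3 ]
  [ 0  1  0  |  -5 ]
  [ 0  0  1  |  -5 ]
Reading off the last column: a = 3, b = -5, c = -5.

(3, -5, -5)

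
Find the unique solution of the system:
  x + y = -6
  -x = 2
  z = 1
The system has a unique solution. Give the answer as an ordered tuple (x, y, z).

Form the augmented matrix and row-reduce:
  [  1  1  0  |  -6 ]
  [ -1  0  0  |   2 ]
  [  0  0  1  |   1 ]
Add R1 to R2.
Subtract R2 from R1.
Reading off the last column: x = -2, y = -4, z = 1.

(-2, -4, 1)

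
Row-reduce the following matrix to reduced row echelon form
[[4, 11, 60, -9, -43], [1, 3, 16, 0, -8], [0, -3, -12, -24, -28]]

[[1, 0, 4, 0, 4], [0, 1, 4, 0, -4], [0, 0, 0, 1, 5/3]]

Multiply R1 by 1/4.
  [ 1  11/4   15  -9/4  -43/4 ]
  [ 1     3   16     0     -8 ]
  [ 0    -3  -12   -24    -28 ]
Subtract R1 from R2.
  [ 1  11/4   15  -9/4  -43/4 ]
  [ 0   1/4    1   9/4   11/4 ]
  [ 0    -3  -12   -24    -28 ]
Multiply R2 by 4.
  [ 1  11/4   15  -9/4  -43/4 ]
  [ 0     1    4     9     11 ]
  [ 0    -3  -12   -24    -28 ]
Add 3 times R2 to R3.
  [ 1  11/4  15  -9/4  -43/4 ]
  [ 0     1   4     9     11 ]
  [ 0     0   0     3      5 ]
Multiply R3 by 1/3.
  [ 1  11/4  15  -9/4  -43/4 ]
  [ 0     1   4     9     11 ]
  [ 0     0   0     1    5/3 ]
Subtract 9 times R3 from R2.
  [ 1  11/4  15  -9/4  -43/4 ]
  [ 0     1   4     0     -4 ]
  [ 0     0   0     1    5/3 ]
Add 9/4 times R3 to R1.
  [ 1  11/4  15  0   -7 ]
  [ 0     1   4  0   -4 ]
  [ 0     0   0  1  5/3 ]
Subtract 11/4 times R2 from R1.
  [ 1  0  4  0    4 ]
  [ 0  1  4  0   -4 ]
  [ 0  0  0  1  5/3 ]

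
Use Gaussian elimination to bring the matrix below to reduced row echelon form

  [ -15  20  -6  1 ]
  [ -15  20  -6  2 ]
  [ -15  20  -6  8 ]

[[1, -4/3, 2/5, 0], [0, 0, 0, 1], [0, 0, 0, 0]]

Multiply R1 by -1/15.
  [   1  -4/3  2/5  -1/15 ]
  [ -15    20   -6      2 ]
  [ -15    20   -6      8 ]
Add 15 times R1 to R2.
  [   1  -4/3  2/5  -1/15 ]
  [   0     0    0      1 ]
  [ -15    20   -6      8 ]
Add 15 times R1 to R3.
  [ 1  -4/3  2/5  -1/15 ]
  [ 0     0    0      1 ]
  [ 0     0    0      7 ]
Subtract 7 times R2 from R3.
  [ 1  -4/3  2/5  -1/15 ]
  [ 0     0    0      1 ]
  [ 0     0    0      0 ]
Add 1/15 times R2 to R1.
  [ 1  -4/3  2/5  0 ]
  [ 0     0    0  1 ]
  [ 0     0    0  0 ]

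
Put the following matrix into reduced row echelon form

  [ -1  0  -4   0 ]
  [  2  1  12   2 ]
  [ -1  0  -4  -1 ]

R1 -> -1·R1
  [  1  0   4   0 ]
  [  2  1  12   2 ]
  [ -1  0  -4  -1 ]
R2 -> R2 − 2·R1
  [  1  0   4   0 ]
  [  0  1   4   2 ]
  [ -1  0  -4  -1 ]
R3 -> R3 + R1
  [ 1  0  4   0 ]
  [ 0  1  4   2 ]
  [ 0  0  0  -1 ]
R3 -> -1·R3
  [ 1  0  4  0 ]
  [ 0  1  4  2 ]
  [ 0  0  0  1 ]
R2 -> R2 − 2·R3
  [ 1  0  4  0 ]
  [ 0  1  4  0 ]
  [ 0  0  0  1 ]

[[1, 0, 4, 0], [0, 1, 4, 0], [0, 0, 0, 1]]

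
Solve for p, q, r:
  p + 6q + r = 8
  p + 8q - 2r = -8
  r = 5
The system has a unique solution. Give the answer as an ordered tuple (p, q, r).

(6, -1/2, 5)

Form the augmented matrix and row-reduce:
  [ 1  6   1  |   8 ]
  [ 1  8  -2  |  -8 ]
  [ 0  0   1  |   5 ]
R2 := R2 − R1
  [ 1  6   1  |    8 ]
  [ 0  2  -3  |  -16 ]
  [ 0  0   1  |    5 ]
R2 := 1/2·R2
  [ 1  6     1  |   8 ]
  [ 0  1  -3/2  |  -8 ]
  [ 0  0     1  |   5 ]
R2 := R2 + 3/2·R3
  [ 1  6  1  |     8 ]
  [ 0  1  0  |  -1/2 ]
  [ 0  0  1  |     5 ]
R1 := R1 − R3
  [ 1  6  0  |     3 ]
  [ 0  1  0  |  -1/2 ]
  [ 0  0  1  |     5 ]
R1 := R1 − 6·R2
  [ 1  0  0  |     6 ]
  [ 0  1  0  |  -1/2 ]
  [ 0  0  1  |     5 ]
Reading off the last column: p = 6, q = -1/2, r = 5.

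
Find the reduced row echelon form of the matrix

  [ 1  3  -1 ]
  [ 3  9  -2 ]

[[1, 3, 0], [0, 0, 1]]

r2 -> r2 − 3·r1
  [ 1  3  -1 ]
  [ 0  0   1 ]
r1 -> r1 + r2
  [ 1  3  0 ]
  [ 0  0  1 ]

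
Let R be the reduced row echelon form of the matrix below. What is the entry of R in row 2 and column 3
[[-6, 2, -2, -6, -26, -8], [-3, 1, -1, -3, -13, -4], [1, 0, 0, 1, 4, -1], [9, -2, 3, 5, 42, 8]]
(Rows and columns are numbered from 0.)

R1 → -1/6·R1
  [  1  -1/3  1/3   1  13/3  4/3 ]
  [ -3     1   -1  -3   -13   -4 ]
  [  1     0    0   1     4   -1 ]
  [  9    -2    3   5    42    8 ]
R2 → R2 + 3·R1
  [ 1  -1/3  1/3  1  13/3  4/3 ]
  [ 0     0    0  0     0    0 ]
  [ 1     0    0  1     4   -1 ]
  [ 9    -2    3  5    42    8 ]
R3 → R3 − R1
  [ 1  -1/3   1/3  1  13/3   4/3 ]
  [ 0     0     0  0     0     0 ]
  [ 0   1/3  -1/3  0  -1/3  -7/3 ]
  [ 9    -2     3  5    42     8 ]
R4 → R4 − 9·R1
  [ 1  -1/3   1/3   1  13/3   4/3 ]
  [ 0     0     0   0     0     0 ]
  [ 0   1/3  -1/3   0  -1/3  -7/3 ]
  [ 0     1     0  -4     3    -4 ]
R2 <-> R3
  [ 1  -1/3   1/3   1  13/3   4/3 ]
  [ 0   1/3  -1/3   0  -1/3  -7/3 ]
  [ 0     0     0   0     0     0 ]
  [ 0     1     0  -4     3    -4 ]
R2 → 3·R2
  [ 1  -1/3  1/3   1  13/3  4/3 ]
  [ 0     1   -1   0    -1   -7 ]
  [ 0     0    0   0     0    0 ]
  [ 0     1    0  -4     3   -4 ]
R4 → R4 − R2
  [ 1  -1/3  1/3   1  13/3  4/3 ]
  [ 0     1   -1   0    -1   -7 ]
  [ 0     0    0   0     0    0 ]
  [ 0     0    1  -4     4    3 ]
R3 <-> R4
  [ 1  -1/3  1/3   1  13/3  4/3 ]
  [ 0     1   -1   0    -1   -7 ]
  [ 0     0    1  -4     4    3 ]
  [ 0     0    0   0     0    0 ]
R2 → R2 + R3
  [ 1  -1/3  1/3   1  13/3  4/3 ]
  [ 0     1    0  -4     3   -4 ]
  [ 0     0    1  -4     4    3 ]
  [ 0     0    0   0     0    0 ]
R1 → R1 − 1/3·R3
  [ 1  -1/3  0  7/3  3  1/3 ]
  [ 0     1  0   -4  3   -4 ]
  [ 0     0  1   -4  4    3 ]
  [ 0     0  0    0  0    0 ]
R1 → R1 + 1/3·R2
  [ 1  0  0   1  4  -1 ]
  [ 0  1  0  -4  3  -4 ]
  [ 0  0  1  -4  4   3 ]
  [ 0  0  0   0  0   0 ]

-4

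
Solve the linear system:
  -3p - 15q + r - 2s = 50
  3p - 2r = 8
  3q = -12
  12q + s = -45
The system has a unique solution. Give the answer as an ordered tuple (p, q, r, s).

Form the augmented matrix and row-reduce:
  [ -3  -15   1  -2  |   50 ]
  [  3    0  -2   0  |    8 ]
  [  0    3   0   0  |  -12 ]
  [  0   12   0   1  |  -45 ]
R1 -> -1/3·R1
  [ 1   5  -1/3  2/3  |  -50/3 ]
  [ 3   0    -2    0  |      8 ]
  [ 0   3     0    0  |    -12 ]
  [ 0  12     0    1  |    -45 ]
R2 -> R2 − 3·R1
  [ 1    5  -1/3  2/3  |  -50/3 ]
  [ 0  -15    -1   -2  |     58 ]
  [ 0    3     0    0  |    -12 ]
  [ 0   12     0    1  |    -45 ]
R2 -> -1/15·R2
  [ 1   5  -1/3   2/3  |   -50/3 ]
  [ 0   1  1/15  2/15  |  -58/15 ]
  [ 0   3     0     0  |     -12 ]
  [ 0  12     0     1  |     -45 ]
R3 -> R3 − 3·R2
  [ 1   5  -1/3   2/3  |   -50/3 ]
  [ 0   1  1/15  2/15  |  -58/15 ]
  [ 0   0  -1/5  -2/5  |    -2/5 ]
  [ 0  12     0     1  |     -45 ]
R4 -> R4 − 12·R2
  [ 1  5  -1/3   2/3  |   -50/3 ]
  [ 0  1  1/15  2/15  |  -58/15 ]
  [ 0  0  -1/5  -2/5  |    -2/5 ]
  [ 0  0  -4/5  -3/5  |     7/5 ]
R3 -> -5·R3
  [ 1  5  -1/3   2/3  |   -50/3 ]
  [ 0  1  1/15  2/15  |  -58/15 ]
  [ 0  0     1     2  |       2 ]
  [ 0  0  -4/5  -3/5  |     7/5 ]
R4 -> R4 + 4/5·R3
  [ 1  5  -1/3   2/3  |   -50/3 ]
  [ 0  1  1/15  2/15  |  -58/15 ]
  [ 0  0     1     2  |       2 ]
  [ 0  0     0     1  |       3 ]
R3 -> R3 − 2·R4
  [ 1  5  -1/3   2/3  |   -50/3 ]
  [ 0  1  1/15  2/15  |  -58/15 ]
  [ 0  0     1     0  |      -4 ]
  [ 0  0     0     1  |       3 ]
R2 -> R2 − 2/15·R4
  [ 1  5  -1/3  2/3  |   -50/3 ]
  [ 0  1  1/15    0  |  -64/15 ]
  [ 0  0     1    0  |      -4 ]
  [ 0  0     0    1  |       3 ]
R1 -> R1 − 2/3·R4
  [ 1  5  -1/3  0  |   -56/3 ]
  [ 0  1  1/15  0  |  -64/15 ]
  [ 0  0     1  0  |      -4 ]
  [ 0  0     0  1  |       3 ]
R2 -> R2 − 1/15·R3
  [ 1  5  -1/3  0  |  -56/3 ]
  [ 0  1     0  0  |     -4 ]
  [ 0  0     1  0  |     -4 ]
  [ 0  0     0  1  |      3 ]
R1 -> R1 + 1/3·R3
  [ 1  5  0  0  |  -20 ]
  [ 0  1  0  0  |   -4 ]
  [ 0  0  1  0  |   -4 ]
  [ 0  0  0  1  |    3 ]
R1 -> R1 − 5·R2
  [ 1  0  0  0  |   0 ]
  [ 0  1  0  0  |  -4 ]
  [ 0  0  1  0  |  -4 ]
  [ 0  0  0  1  |   3 ]
Reading off the last column: p = 0, q = -4, r = -4, s = 3.

(0, -4, -4, 3)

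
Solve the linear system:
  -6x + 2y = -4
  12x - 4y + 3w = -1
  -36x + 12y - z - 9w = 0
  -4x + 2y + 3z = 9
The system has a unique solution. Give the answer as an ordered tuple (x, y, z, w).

(2, 4, 3, -3)

Form the augmented matrix and row-reduce:
  [  -6   2   0   0  |  -4 ]
  [  12  -4   0   3  |  -1 ]
  [ -36  12  -1  -9  |   0 ]
  [  -4   2   3   0  |   9 ]
Multiply R1 by -1/6.
  [   1  -1/3   0   0  |  2/3 ]
  [  12    -4   0   3  |   -1 ]
  [ -36    12  -1  -9  |    0 ]
  [  -4     2   3   0  |    9 ]
Subtract 12 times R1 from R2.
  [   1  -1/3   0   0  |  2/3 ]
  [   0     0   0   3  |   -9 ]
  [ -36    12  -1  -9  |    0 ]
  [  -4     2   3   0  |    9 ]
Add 36 times R1 to R3.
  [  1  -1/3   0   0  |  2/3 ]
  [  0     0   0   3  |   -9 ]
  [  0     0  -1  -9  |   24 ]
  [ -4     2   3   0  |    9 ]
Add 4 times R1 to R4.
  [ 1  -1/3   0   0  |   2/3 ]
  [ 0     0   0   3  |    -9 ]
  [ 0     0  -1  -9  |    24 ]
  [ 0   2/3   3   0  |  35/3 ]
Swap R2 and R4.
  [ 1  -1/3   0   0  |   2/3 ]
  [ 0   2/3   3   0  |  35/3 ]
  [ 0     0  -1  -9  |    24 ]
  [ 0     0   0   3  |    -9 ]
Multiply R2 by 3/2.
  [ 1  -1/3    0   0  |   2/3 ]
  [ 0     1  9/2   0  |  35/2 ]
  [ 0     0   -1  -9  |    24 ]
  [ 0     0    0   3  |    -9 ]
Multiply R3 by -1.
  [ 1  -1/3    0  0  |   2/3 ]
  [ 0     1  9/2  0  |  35/2 ]
  [ 0     0    1  9  |   -24 ]
  [ 0     0    0  3  |    -9 ]
Multiply R4 by 1/3.
  [ 1  -1/3    0  0  |   2/3 ]
  [ 0     1  9/2  0  |  35/2 ]
  [ 0     0    1  9  |   -24 ]
  [ 0     0    0  1  |    -3 ]
Subtract 9 times R4 from R3.
  [ 1  -1/3    0  0  |   2/3 ]
  [ 0     1  9/2  0  |  35/2 ]
  [ 0     0    1  0  |     3 ]
  [ 0     0    0  1  |    -3 ]
Subtract 9/2 times R3 from R2.
  [ 1  -1/3  0  0  |  2/3 ]
  [ 0     1  0  0  |    4 ]
  [ 0     0  1  0  |    3 ]
  [ 0     0  0  1  |   -3 ]
Add 1/3 times R2 to R1.
  [ 1  0  0  0  |   2 ]
  [ 0  1  0  0  |   4 ]
  [ 0  0  1  0  |   3 ]
  [ 0  0  0  1  |  -3 ]
Reading off the last column: x = 2, y = 4, z = 3, w = -3.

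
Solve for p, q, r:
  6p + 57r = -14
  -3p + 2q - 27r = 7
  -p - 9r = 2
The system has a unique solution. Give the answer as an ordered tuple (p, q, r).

Form the augmented matrix and row-reduce:
  [  6  0   57  |  -14 ]
  [ -3  2  -27  |    7 ]
  [ -1  0   -9  |    2 ]
Multiply r1 by 1/6.
  [  1  0  19/2  |  -7/3 ]
  [ -3  2   -27  |     7 ]
  [ -1  0    -9  |     2 ]
Add 3 times r1 to r2.
  [  1  0  19/2  |  -7/3 ]
  [  0  2   3/2  |     0 ]
  [ -1  0    -9  |     2 ]
Add r1 to r3.
  [ 1  0  19/2  |  -7/3 ]
  [ 0  2   3/2  |     0 ]
  [ 0  0   1/2  |  -1/3 ]
Multiply r2 by 1/2.
  [ 1  0  19/2  |  -7/3 ]
  [ 0  1   3/4  |     0 ]
  [ 0  0   1/2  |  -1/3 ]
Multiply r3 by 2.
  [ 1  0  19/2  |  -7/3 ]
  [ 0  1   3/4  |     0 ]
  [ 0  0     1  |  -2/3 ]
Subtract 3/4 times r3 from r2.
  [ 1  0  19/2  |  -7/3 ]
  [ 0  1     0  |   1/2 ]
  [ 0  0     1  |  -2/3 ]
Subtract 19/2 times r3 from r1.
  [ 1  0  0  |     4 ]
  [ 0  1  0  |   1/2 ]
  [ 0  0  1  |  -2/3 ]
Reading off the last column: p = 4, q = 1/2, r = -2/3.

(4, 1/2, -2/3)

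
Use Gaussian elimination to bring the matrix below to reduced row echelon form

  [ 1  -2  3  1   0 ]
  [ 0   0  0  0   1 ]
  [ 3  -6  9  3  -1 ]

R3 -> R3 − 3·R1
  [ 1  -2  3  1   0 ]
  [ 0   0  0  0   1 ]
  [ 0   0  0  0  -1 ]
R3 -> R3 + R2
  [ 1  -2  3  1  0 ]
  [ 0   0  0  0  1 ]
  [ 0   0  0  0  0 ]

[[1, -2, 3, 1, 0], [0, 0, 0, 0, 1], [0, 0, 0, 0, 0]]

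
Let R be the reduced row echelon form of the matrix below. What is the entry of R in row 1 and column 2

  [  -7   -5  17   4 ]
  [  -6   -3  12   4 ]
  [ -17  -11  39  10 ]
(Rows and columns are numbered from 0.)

-2

r1 ← -1/7·r1
  [   1  5/7  -17/7  -4/7 ]
  [  -6   -3     12     4 ]
  [ -17  -11     39    10 ]
r2 ← r2 + 6·r1
  [   1  5/7  -17/7  -4/7 ]
  [   0  9/7  -18/7   4/7 ]
  [ -17  -11     39    10 ]
r3 ← r3 + 17·r1
  [ 1  5/7  -17/7  -4/7 ]
  [ 0  9/7  -18/7   4/7 ]
  [ 0  8/7  -16/7   2/7 ]
r2 ← 7/9·r2
  [ 1  5/7  -17/7  -4/7 ]
  [ 0    1     -2   4/9 ]
  [ 0  8/7  -16/7   2/7 ]
r3 ← r3 − 8/7·r2
  [ 1  5/7  -17/7  -4/7 ]
  [ 0    1     -2   4/9 ]
  [ 0    0      0  -2/9 ]
r3 ← -9/2·r3
  [ 1  5/7  -17/7  -4/7 ]
  [ 0    1     -2   4/9 ]
  [ 0    0      0     1 ]
r2 ← r2 − 4/9·r3
  [ 1  5/7  -17/7  -4/7 ]
  [ 0    1     -2     0 ]
  [ 0    0      0     1 ]
r1 ← r1 + 4/7·r3
  [ 1  5/7  -17/7  0 ]
  [ 0    1     -2  0 ]
  [ 0    0      0  1 ]
r1 ← r1 − 5/7·r2
  [ 1  0  -1  0 ]
  [ 0  1  -2  0 ]
  [ 0  0   0  1 ]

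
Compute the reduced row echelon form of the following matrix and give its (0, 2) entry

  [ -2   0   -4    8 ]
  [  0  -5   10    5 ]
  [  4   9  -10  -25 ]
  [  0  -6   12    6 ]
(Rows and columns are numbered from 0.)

2

R1 -> -1/2·R1
  [ 1   0    2   -4 ]
  [ 0  -5   10    5 ]
  [ 4   9  -10  -25 ]
  [ 0  -6   12    6 ]
R3 -> R3 − 4·R1
  [ 1   0    2  -4 ]
  [ 0  -5   10   5 ]
  [ 0   9  -18  -9 ]
  [ 0  -6   12   6 ]
R2 -> -1/5·R2
  [ 1   0    2  -4 ]
  [ 0   1   -2  -1 ]
  [ 0   9  -18  -9 ]
  [ 0  -6   12   6 ]
R3 -> R3 − 9·R2
  [ 1   0   2  -4 ]
  [ 0   1  -2  -1 ]
  [ 0   0   0   0 ]
  [ 0  -6  12   6 ]
R4 -> R4 + 6·R2
  [ 1  0   2  -4 ]
  [ 0  1  -2  -1 ]
  [ 0  0   0   0 ]
  [ 0  0   0   0 ]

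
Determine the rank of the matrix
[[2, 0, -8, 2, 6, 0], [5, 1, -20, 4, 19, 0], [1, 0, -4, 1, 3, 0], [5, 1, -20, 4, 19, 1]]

Multiply ρ1 by 1/2.
  [ 1  0   -4  1   3  0 ]
  [ 5  1  -20  4  19  0 ]
  [ 1  0   -4  1   3  0 ]
  [ 5  1  -20  4  19  1 ]
Subtract 5 times ρ1 from ρ2.
  [ 1  0   -4   1   3  0 ]
  [ 0  1    0  -1   4  0 ]
  [ 1  0   -4   1   3  0 ]
  [ 5  1  -20   4  19  1 ]
Subtract ρ1 from ρ3.
  [ 1  0   -4   1   3  0 ]
  [ 0  1    0  -1   4  0 ]
  [ 0  0    0   0   0  0 ]
  [ 5  1  -20   4  19  1 ]
Subtract 5 times ρ1 from ρ4.
  [ 1  0  -4   1  3  0 ]
  [ 0  1   0  -1  4  0 ]
  [ 0  0   0   0  0  0 ]
  [ 0  1   0  -1  4  1 ]
Subtract ρ2 from ρ4.
  [ 1  0  -4   1  3  0 ]
  [ 0  1   0  -1  4  0 ]
  [ 0  0   0   0  0  0 ]
  [ 0  0   0   0  0  1 ]
Swap ρ3 and ρ4.
  [ 1  0  -4   1  3  0 ]
  [ 0  1   0  -1  4  0 ]
  [ 0  0   0   0  0  1 ]
  [ 0  0   0   0  0  0 ]
The reduced form has 3 nonzero rows.

rank = 3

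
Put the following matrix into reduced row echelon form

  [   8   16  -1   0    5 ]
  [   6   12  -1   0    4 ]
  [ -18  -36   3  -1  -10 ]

Multiply r1 by 1/8.
  [   1    2  -1/8   0  5/8 ]
  [   6   12    -1   0    4 ]
  [ -18  -36     3  -1  -10 ]
Subtract 6 times r1 from r2.
  [   1    2  -1/8   0  5/8 ]
  [   0    0  -1/4   0  1/4 ]
  [ -18  -36     3  -1  -10 ]
Add 18 times r1 to r3.
  [ 1  2  -1/8   0  5/8 ]
  [ 0  0  -1/4   0  1/4 ]
  [ 0  0   3/4  -1  5/4 ]
Multiply r2 by -4.
  [ 1  2  -1/8   0  5/8 ]
  [ 0  0     1   0   -1 ]
  [ 0  0   3/4  -1  5/4 ]
Subtract 3/4 times r2 from r3.
  [ 1  2  -1/8   0  5/8 ]
  [ 0  0     1   0   -1 ]
  [ 0  0     0  -1    2 ]
Multiply r3 by -1.
  [ 1  2  -1/8  0  5/8 ]
  [ 0  0     1  0   -1 ]
  [ 0  0     0  1   -2 ]
Add 1/8 times r2 to r1.
  [ 1  2  0  0  1/2 ]
  [ 0  0  1  0   -1 ]
  [ 0  0  0  1   -2 ]

[[1, 2, 0, 0, 1/2], [0, 0, 1, 0, -1], [0, 0, 0, 1, -2]]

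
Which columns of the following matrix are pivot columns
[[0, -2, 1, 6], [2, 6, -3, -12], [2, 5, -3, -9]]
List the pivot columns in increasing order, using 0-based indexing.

0, 1, 2

ρ1 <=> ρ2
  [ 2   6  -3  -12 ]
  [ 0  -2   1    6 ]
  [ 2   5  -3   -9 ]
ρ1 -> 1/2·ρ1
  [ 1   3  -3/2  -6 ]
  [ 0  -2     1   6 ]
  [ 2   5    -3  -9 ]
ρ3 -> ρ3 − 2·ρ1
  [ 1   3  -3/2  -6 ]
  [ 0  -2     1   6 ]
  [ 0  -1     0   3 ]
ρ2 -> -1/2·ρ2
  [ 1   3  -3/2  -6 ]
  [ 0   1  -1/2  -3 ]
  [ 0  -1     0   3 ]
ρ3 -> ρ3 + ρ2
  [ 1  3  -3/2  -6 ]
  [ 0  1  -1/2  -3 ]
  [ 0  0  -1/2   0 ]
ρ3 -> -2·ρ3
  [ 1  3  -3/2  -6 ]
  [ 0  1  -1/2  -3 ]
  [ 0  0     1   0 ]
ρ2 -> ρ2 + 1/2·ρ3
  [ 1  3  -3/2  -6 ]
  [ 0  1     0  -3 ]
  [ 0  0     1   0 ]
ρ1 -> ρ1 + 3/2·ρ3
  [ 1  3  0  -6 ]
  [ 0  1  0  -3 ]
  [ 0  0  1   0 ]
ρ1 -> ρ1 − 3·ρ2
  [ 1  0  0   3 ]
  [ 0  1  0  -3 ]
  [ 0  0  1   0 ]
Pivot columns are the columns containing a leading 1.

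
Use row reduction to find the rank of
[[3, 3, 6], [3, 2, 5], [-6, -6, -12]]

rank = 2

R1 := 1/3·R1
  [  1   1    2 ]
  [  3   2    5 ]
  [ -6  -6  -12 ]
R2 := R2 − 3·R1
  [  1   1    2 ]
  [  0  -1   -1 ]
  [ -6  -6  -12 ]
R3 := R3 + 6·R1
  [ 1   1   2 ]
  [ 0  -1  -1 ]
  [ 0   0   0 ]
R2 := -1·R2
  [ 1  1  2 ]
  [ 0  1  1 ]
  [ 0  0  0 ]
R1 := R1 − R2
  [ 1  0  1 ]
  [ 0  1  1 ]
  [ 0  0  0 ]
The reduced form has 2 nonzero rows.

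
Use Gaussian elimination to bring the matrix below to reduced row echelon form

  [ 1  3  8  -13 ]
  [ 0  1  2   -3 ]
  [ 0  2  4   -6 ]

R3 ← R3 − 2·R2
  [ 1  3  8  -13 ]
  [ 0  1  2   -3 ]
  [ 0  0  0    0 ]
R1 ← R1 − 3·R2
  [ 1  0  2  -4 ]
  [ 0  1  2  -3 ]
  [ 0  0  0   0 ]

[[1, 0, 2, -4], [0, 1, 2, -3], [0, 0, 0, 0]]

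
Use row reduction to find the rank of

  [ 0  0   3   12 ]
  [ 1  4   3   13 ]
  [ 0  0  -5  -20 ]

rank = 2

Swap R1 and R2.
  [ 1  4   3   13 ]
  [ 0  0   3   12 ]
  [ 0  0  -5  -20 ]
Multiply R2 by 1/3.
  [ 1  4   3   13 ]
  [ 0  0   1    4 ]
  [ 0  0  -5  -20 ]
Add 5 times R2 to R3.
  [ 1  4  3  13 ]
  [ 0  0  1   4 ]
  [ 0  0  0   0 ]
Subtract 3 times R2 from R1.
  [ 1  4  0  1 ]
  [ 0  0  1  4 ]
  [ 0  0  0  0 ]
The reduced form has 2 nonzero rows.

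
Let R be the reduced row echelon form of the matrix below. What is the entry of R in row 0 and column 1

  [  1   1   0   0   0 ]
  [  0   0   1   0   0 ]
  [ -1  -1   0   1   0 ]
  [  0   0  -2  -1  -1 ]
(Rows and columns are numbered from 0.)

Add ρ1 to ρ3.
  [ 1  1   0   0   0 ]
  [ 0  0   1   0   0 ]
  [ 0  0   0   1   0 ]
  [ 0  0  -2  -1  -1 ]
Add 2 times ρ2 to ρ4.
  [ 1  1  0   0   0 ]
  [ 0  0  1   0   0 ]
  [ 0  0  0   1   0 ]
  [ 0  0  0  -1  -1 ]
Add ρ3 to ρ4.
  [ 1  1  0  0   0 ]
  [ 0  0  1  0   0 ]
  [ 0  0  0  1   0 ]
  [ 0  0  0  0  -1 ]
Multiply ρ4 by -1.
  [ 1  1  0  0  0 ]
  [ 0  0  1  0  0 ]
  [ 0  0  0  1  0 ]
  [ 0  0  0  0  1 ]

1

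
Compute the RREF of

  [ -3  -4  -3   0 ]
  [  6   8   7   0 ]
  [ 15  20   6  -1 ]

[[1, 4/3, 0, 0], [0, 0, 1, 0], [0, 0, 0, 1]]

R1 -> -1/3·R1
  [  1  4/3  1   0 ]
  [  6    8  7   0 ]
  [ 15   20  6  -1 ]
R2 -> R2 − 6·R1
  [  1  4/3  1   0 ]
  [  0    0  1   0 ]
  [ 15   20  6  -1 ]
R3 -> R3 − 15·R1
  [ 1  4/3   1   0 ]
  [ 0    0   1   0 ]
  [ 0    0  -9  -1 ]
R3 -> R3 + 9·R2
  [ 1  4/3  1   0 ]
  [ 0    0  1   0 ]
  [ 0    0  0  -1 ]
R3 -> -1·R3
  [ 1  4/3  1  0 ]
  [ 0    0  1  0 ]
  [ 0    0  0  1 ]
R1 -> R1 − R2
  [ 1  4/3  0  0 ]
  [ 0    0  1  0 ]
  [ 0    0  0  1 ]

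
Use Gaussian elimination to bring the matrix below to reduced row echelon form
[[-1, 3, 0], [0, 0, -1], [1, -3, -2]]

r1 := -1·r1
r3 := r3 − r1
r2 := -1·r2
r3 := r3 + 2·r2

[[1, -3, 0], [0, 0, 1], [0, 0, 0]]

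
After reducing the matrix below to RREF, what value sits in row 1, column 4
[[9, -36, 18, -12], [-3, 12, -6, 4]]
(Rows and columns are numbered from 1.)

-4/3

Multiply r1 by 1/9.
  [  1  -4   2  -4/3 ]
  [ -3  12  -6     4 ]
Add 3 times r1 to r2.
  [ 1  -4  2  -4/3 ]
  [ 0   0  0     0 ]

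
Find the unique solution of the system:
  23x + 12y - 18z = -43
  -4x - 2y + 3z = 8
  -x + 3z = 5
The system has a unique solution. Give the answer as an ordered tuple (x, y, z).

(-5, 6, 0)

Form the augmented matrix and row-reduce:
  [ 23  12  -18  |  -43 ]
  [ -4  -2    3  |    8 ]
  [ -1   0    3  |    5 ]
ρ1 := 1/23·ρ1
  [  1  12/23  -18/23  |  -43/23 ]
  [ -4     -2       3  |       8 ]
  [ -1      0       3  |       5 ]
ρ2 := ρ2 + 4·ρ1
  [  1  12/23  -18/23  |  -43/23 ]
  [  0   2/23   -3/23  |   12/23 ]
  [ -1      0       3  |       5 ]
ρ3 := ρ3 + ρ1
  [ 1  12/23  -18/23  |  -43/23 ]
  [ 0   2/23   -3/23  |   12/23 ]
  [ 0  12/23   51/23  |   72/23 ]
ρ2 := 23/2·ρ2
  [ 1  12/23  -18/23  |  -43/23 ]
  [ 0      1    -3/2  |       6 ]
  [ 0  12/23   51/23  |   72/23 ]
ρ3 := ρ3 − 12/23·ρ2
  [ 1  12/23  -18/23  |  -43/23 ]
  [ 0      1    -3/2  |       6 ]
  [ 0      0       3  |       0 ]
ρ3 := 1/3·ρ3
  [ 1  12/23  -18/23  |  -43/23 ]
  [ 0      1    -3/2  |       6 ]
  [ 0      0       1  |       0 ]
ρ2 := ρ2 + 3/2·ρ3
  [ 1  12/23  -18/23  |  -43/23 ]
  [ 0      1       0  |       6 ]
  [ 0      0       1  |       0 ]
ρ1 := ρ1 + 18/23·ρ3
  [ 1  12/23  0  |  -43/23 ]
  [ 0      1  0  |       6 ]
  [ 0      0  1  |       0 ]
ρ1 := ρ1 − 12/23·ρ2
  [ 1  0  0  |  -5 ]
  [ 0  1  0  |   6 ]
  [ 0  0  1  |   0 ]
Reading off the last column: x = -5, y = 6, z = 0.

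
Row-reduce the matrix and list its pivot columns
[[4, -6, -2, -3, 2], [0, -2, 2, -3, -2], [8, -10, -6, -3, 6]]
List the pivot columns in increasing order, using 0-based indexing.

ρ1 := 1/4·ρ1
  [ 1  -3/2  -1/2  -3/4  1/2 ]
  [ 0    -2     2    -3   -2 ]
  [ 8   -10    -6    -3    6 ]
ρ3 := ρ3 − 8·ρ1
  [ 1  -3/2  -1/2  -3/4  1/2 ]
  [ 0    -2     2    -3   -2 ]
  [ 0     2    -2     3    2 ]
ρ2 := -1/2·ρ2
  [ 1  -3/2  -1/2  -3/4  1/2 ]
  [ 0     1    -1   3/2    1 ]
  [ 0     2    -2     3    2 ]
ρ3 := ρ3 − 2·ρ2
  [ 1  -3/2  -1/2  -3/4  1/2 ]
  [ 0     1    -1   3/2    1 ]
  [ 0     0     0     0    0 ]
ρ1 := ρ1 + 3/2·ρ2
  [ 1  0  -2  3/2  2 ]
  [ 0  1  -1  3/2  1 ]
  [ 0  0   0    0  0 ]
Pivot columns are the columns containing a leading 1.

0, 1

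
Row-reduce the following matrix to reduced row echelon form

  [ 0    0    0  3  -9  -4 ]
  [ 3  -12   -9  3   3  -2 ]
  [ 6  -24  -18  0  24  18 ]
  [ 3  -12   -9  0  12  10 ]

R1 <=> R2
  [ 3  -12   -9  3   3  -2 ]
  [ 0    0    0  3  -9  -4 ]
  [ 6  -24  -18  0  24  18 ]
  [ 3  -12   -9  0  12  10 ]
R1 → 1/3·R1
  [ 1   -4   -3  1   1  -2/3 ]
  [ 0    0    0  3  -9    -4 ]
  [ 6  -24  -18  0  24    18 ]
  [ 3  -12   -9  0  12    10 ]
R3 → R3 − 6·R1
  [ 1   -4  -3   1   1  -2/3 ]
  [ 0    0   0   3  -9    -4 ]
  [ 0    0   0  -6  18    22 ]
  [ 3  -12  -9   0  12    10 ]
R4 → R4 − 3·R1
  [ 1  -4  -3   1   1  -2/3 ]
  [ 0   0   0   3  -9    -4 ]
  [ 0   0   0  -6  18    22 ]
  [ 0   0   0  -3   9    12 ]
R2 → 1/3·R2
  [ 1  -4  -3   1   1  -2/3 ]
  [ 0   0   0   1  -3  -4/3 ]
  [ 0   0   0  -6  18    22 ]
  [ 0   0   0  -3   9    12 ]
R3 → R3 + 6·R2
  [ 1  -4  -3   1   1  -2/3 ]
  [ 0   0   0   1  -3  -4/3 ]
  [ 0   0   0   0   0    14 ]
  [ 0   0   0  -3   9    12 ]
R4 → R4 + 3·R2
  [ 1  -4  -3  1   1  -2/3 ]
  [ 0   0   0  1  -3  -4/3 ]
  [ 0   0   0  0   0    14 ]
  [ 0   0   0  0   0     8 ]
R3 → 1/14·R3
  [ 1  -4  -3  1   1  -2/3 ]
  [ 0   0   0  1  -3  -4/3 ]
  [ 0   0   0  0   0     1 ]
  [ 0   0   0  0   0     8 ]
R4 → R4 − 8·R3
  [ 1  -4  -3  1   1  -2/3 ]
  [ 0   0   0  1  -3  -4/3 ]
  [ 0   0   0  0   0     1 ]
  [ 0   0   0  0   0     0 ]
R2 → R2 + 4/3·R3
  [ 1  -4  -3  1   1  -2/3 ]
  [ 0   0   0  1  -3     0 ]
  [ 0   0   0  0   0     1 ]
  [ 0   0   0  0   0     0 ]
R1 → R1 + 2/3·R3
  [ 1  -4  -3  1   1  0 ]
  [ 0   0   0  1  -3  0 ]
  [ 0   0   0  0   0  1 ]
  [ 0   0   0  0   0  0 ]
R1 → R1 − R2
  [ 1  -4  -3  0   4  0 ]
  [ 0   0   0  1  -3  0 ]
  [ 0   0   0  0   0  1 ]
  [ 0   0   0  0   0  0 ]

[[1, -4, -3, 0, 4, 0], [0, 0, 0, 1, -3, 0], [0, 0, 0, 0, 0, 1], [0, 0, 0, 0, 0, 0]]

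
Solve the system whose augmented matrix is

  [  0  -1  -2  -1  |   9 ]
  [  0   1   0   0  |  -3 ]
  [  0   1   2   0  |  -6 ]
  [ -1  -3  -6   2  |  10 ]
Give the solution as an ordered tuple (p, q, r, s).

(2, -3, -3/2, -3)

R1 <=> R4
  [ -1  -3  -6   2  |  10 ]
  [  0   1   0   0  |  -3 ]
  [  0   1   2   0  |  -6 ]
  [  0  -1  -2  -1  |   9 ]
R1 → -1·R1
  [ 1   3   6  -2  |  -10 ]
  [ 0   1   0   0  |   -3 ]
  [ 0   1   2   0  |   -6 ]
  [ 0  -1  -2  -1  |    9 ]
R3 → R3 − R2
  [ 1   3   6  -2  |  -10 ]
  [ 0   1   0   0  |   -3 ]
  [ 0   0   2   0  |   -3 ]
  [ 0  -1  -2  -1  |    9 ]
R4 → R4 + R2
  [ 1  3   6  -2  |  -10 ]
  [ 0  1   0   0  |   -3 ]
  [ 0  0   2   0  |   -3 ]
  [ 0  0  -2  -1  |    6 ]
R3 → 1/2·R3
  [ 1  3   6  -2  |   -10 ]
  [ 0  1   0   0  |    -3 ]
  [ 0  0   1   0  |  -3/2 ]
  [ 0  0  -2  -1  |     6 ]
R4 → R4 + 2·R3
  [ 1  3  6  -2  |   -10 ]
  [ 0  1  0   0  |    -3 ]
  [ 0  0  1   0  |  -3/2 ]
  [ 0  0  0  -1  |     3 ]
R4 → -1·R4
  [ 1  3  6  -2  |   -10 ]
  [ 0  1  0   0  |    -3 ]
  [ 0  0  1   0  |  -3/2 ]
  [ 0  0  0   1  |    -3 ]
R1 → R1 + 2·R4
  [ 1  3  6  0  |   -16 ]
  [ 0  1  0  0  |    -3 ]
  [ 0  0  1  0  |  -3/2 ]
  [ 0  0  0  1  |    -3 ]
R1 → R1 − 6·R3
  [ 1  3  0  0  |    -7 ]
  [ 0  1  0  0  |    -3 ]
  [ 0  0  1  0  |  -3/2 ]
  [ 0  0  0  1  |    -3 ]
R1 → R1 − 3·R2
  [ 1  0  0  0  |     2 ]
  [ 0  1  0  0  |    -3 ]
  [ 0  0  1  0  |  -3/2 ]
  [ 0  0  0  1  |    -3 ]
Reading off the last column: p = 2, q = -3, r = -3/2, s = -3.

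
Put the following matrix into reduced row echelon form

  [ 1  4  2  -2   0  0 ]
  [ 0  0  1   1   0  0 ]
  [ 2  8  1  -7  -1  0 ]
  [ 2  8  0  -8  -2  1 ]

[[1, 4, 0, -4, 0, 0], [0, 0, 1, 1, 0, 0], [0, 0, 0, 0, 1, 0], [0, 0, 0, 0, 0, 1]]

Subtract 2 times R1 from R3.
  [ 1  4   2  -2   0  0 ]
  [ 0  0   1   1   0  0 ]
  [ 0  0  -3  -3  -1  0 ]
  [ 2  8   0  -8  -2  1 ]
Subtract 2 times R1 from R4.
  [ 1  4   2  -2   0  0 ]
  [ 0  0   1   1   0  0 ]
  [ 0  0  -3  -3  -1  0 ]
  [ 0  0  -4  -4  -2  1 ]
Add 3 times R2 to R3.
  [ 1  4   2  -2   0  0 ]
  [ 0  0   1   1   0  0 ]
  [ 0  0   0   0  -1  0 ]
  [ 0  0  -4  -4  -2  1 ]
Add 4 times R2 to R4.
  [ 1  4  2  -2   0  0 ]
  [ 0  0  1   1   0  0 ]
  [ 0  0  0   0  -1  0 ]
  [ 0  0  0   0  -2  1 ]
Multiply R3 by -1.
  [ 1  4  2  -2   0  0 ]
  [ 0  0  1   1   0  0 ]
  [ 0  0  0   0   1  0 ]
  [ 0  0  0   0  -2  1 ]
Add 2 times R3 to R4.
  [ 1  4  2  -2  0  0 ]
  [ 0  0  1   1  0  0 ]
  [ 0  0  0   0  1  0 ]
  [ 0  0  0   0  0  1 ]
Subtract 2 times R2 from R1.
  [ 1  4  0  -4  0  0 ]
  [ 0  0  1   1  0  0 ]
  [ 0  0  0   0  1  0 ]
  [ 0  0  0   0  0  1 ]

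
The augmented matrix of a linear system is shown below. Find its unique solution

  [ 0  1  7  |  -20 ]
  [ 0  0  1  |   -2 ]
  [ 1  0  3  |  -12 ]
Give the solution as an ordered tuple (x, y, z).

ρ1 <-> ρ3
  [ 1  0  3  |  -12 ]
  [ 0  0  1  |   -2 ]
  [ 0  1  7  |  -20 ]
ρ2 <-> ρ3
  [ 1  0  3  |  -12 ]
  [ 0  1  7  |  -20 ]
  [ 0  0  1  |   -2 ]
ρ2 → ρ2 − 7·ρ3
  [ 1  0  3  |  -12 ]
  [ 0  1  0  |   -6 ]
  [ 0  0  1  |   -2 ]
ρ1 → ρ1 − 3·ρ3
  [ 1  0  0  |  -6 ]
  [ 0  1  0  |  -6 ]
  [ 0  0  1  |  -2 ]
Reading off the last column: x = -6, y = -6, z = -2.

(-6, -6, -2)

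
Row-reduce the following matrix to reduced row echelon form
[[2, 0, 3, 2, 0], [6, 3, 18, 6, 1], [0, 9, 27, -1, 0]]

[[1, 0, 3/2, 0, -3], [0, 1, 3, 0, 1/3], [0, 0, 0, 1, 3]]

R1 := 1/2·R1
  [ 1  0  3/2   1  0 ]
  [ 6  3   18   6  1 ]
  [ 0  9   27  -1  0 ]
R2 := R2 − 6·R1
  [ 1  0  3/2   1  0 ]
  [ 0  3    9   0  1 ]
  [ 0  9   27  -1  0 ]
R2 := 1/3·R2
  [ 1  0  3/2   1    0 ]
  [ 0  1    3   0  1/3 ]
  [ 0  9   27  -1    0 ]
R3 := R3 − 9·R2
  [ 1  0  3/2   1    0 ]
  [ 0  1    3   0  1/3 ]
  [ 0  0    0  -1   -3 ]
R3 := -1·R3
  [ 1  0  3/2  1    0 ]
  [ 0  1    3  0  1/3 ]
  [ 0  0    0  1    3 ]
R1 := R1 − R3
  [ 1  0  3/2  0   -3 ]
  [ 0  1    3  0  1/3 ]
  [ 0  0    0  1    3 ]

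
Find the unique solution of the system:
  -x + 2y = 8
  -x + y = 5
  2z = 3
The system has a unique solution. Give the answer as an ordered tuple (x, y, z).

Form the augmented matrix and row-reduce:
  [ -1  2  0  |  8 ]
  [ -1  1  0  |  5 ]
  [  0  0  2  |  3 ]
ρ1 → -1·ρ1
  [  1  -2  0  |  -8 ]
  [ -1   1  0  |   5 ]
  [  0   0  2  |   3 ]
ρ2 → ρ2 + ρ1
  [ 1  -2  0  |  -8 ]
  [ 0  -1  0  |  -3 ]
  [ 0   0  2  |   3 ]
ρ2 → -1·ρ2
  [ 1  -2  0  |  -8 ]
  [ 0   1  0  |   3 ]
  [ 0   0  2  |   3 ]
ρ3 → 1/2·ρ3
  [ 1  -2  0  |   -8 ]
  [ 0   1  0  |    3 ]
  [ 0   0  1  |  3/2 ]
ρ1 → ρ1 + 2·ρ2
  [ 1  0  0  |   -2 ]
  [ 0  1  0  |    3 ]
  [ 0  0  1  |  3/2 ]
Reading off the last column: x = -2, y = 3, z = 3/2.

(-2, 3, 3/2)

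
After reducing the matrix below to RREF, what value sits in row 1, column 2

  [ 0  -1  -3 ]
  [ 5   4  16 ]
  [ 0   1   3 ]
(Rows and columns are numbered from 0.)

r1 ↔ r2
r1 := 1/5·r1
r2 := -1·r2
r3 := r3 − r2
r1 := r1 − 4/5·r2

3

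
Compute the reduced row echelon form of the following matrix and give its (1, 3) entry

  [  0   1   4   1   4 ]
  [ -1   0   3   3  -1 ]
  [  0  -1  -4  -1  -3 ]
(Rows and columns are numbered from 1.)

r1 <=> r2
r1 → -1·r1
r3 → r3 + r2
r2 → r2 − 4·r3
r1 → r1 − r3

-3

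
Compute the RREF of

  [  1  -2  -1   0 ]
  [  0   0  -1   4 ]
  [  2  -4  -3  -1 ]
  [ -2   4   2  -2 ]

Subtract 2 times R1 from R3.
  [  1  -2  -1   0 ]
  [  0   0  -1   4 ]
  [  0   0  -1  -1 ]
  [ -2   4   2  -2 ]
Add 2 times R1 to R4.
  [ 1  -2  -1   0 ]
  [ 0   0  -1   4 ]
  [ 0   0  -1  -1 ]
  [ 0   0   0  -2 ]
Multiply R2 by -1.
  [ 1  -2  -1   0 ]
  [ 0   0   1  -4 ]
  [ 0   0  -1  -1 ]
  [ 0   0   0  -2 ]
Add R2 to R3.
  [ 1  -2  -1   0 ]
  [ 0   0   1  -4 ]
  [ 0   0   0  -5 ]
  [ 0   0   0  -2 ]
Multiply R3 by -1/5.
  [ 1  -2  -1   0 ]
  [ 0   0   1  -4 ]
  [ 0   0   0   1 ]
  [ 0   0   0  -2 ]
Add 2 times R3 to R4.
  [ 1  -2  -1   0 ]
  [ 0   0   1  -4 ]
  [ 0   0   0   1 ]
  [ 0   0   0   0 ]
Add 4 times R3 to R2.
  [ 1  -2  -1  0 ]
  [ 0   0   1  0 ]
  [ 0   0   0  1 ]
  [ 0   0   0  0 ]
Add R2 to R1.
  [ 1  -2  0  0 ]
  [ 0   0  1  0 ]
  [ 0   0  0  1 ]
  [ 0   0  0  0 ]

[[1, -2, 0, 0], [0, 0, 1, 0], [0, 0, 0, 1], [0, 0, 0, 0]]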